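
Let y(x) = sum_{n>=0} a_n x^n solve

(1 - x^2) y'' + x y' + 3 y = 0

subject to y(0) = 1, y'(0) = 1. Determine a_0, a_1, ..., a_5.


Ansatz: y(x) = sum_{n>=0} a_n x^n, so y'(x) = sum_{n>=1} n a_n x^(n-1) and y''(x) = sum_{n>=2} n(n-1) a_n x^(n-2).
Substitute into P(x) y'' + Q(x) y' + R(x) y = 0 with P(x) = 1 - x^2, Q(x) = x, R(x) = 3, and match powers of x.
Initial conditions: a_0 = 1, a_1 = 1.
Setting the coefficient of each power of x to zero and solving order by order (substituting the coefficients already found):
  x^0: 2 a_2 + 3 a_0 = 0  ->  2 a_2 = -3 a_0 = -3  ->  a_2 = -3/2
  x^1: 6 a_3 + 4 a_1 = 0  ->  6 a_3 = -4 a_1 = -4  ->  a_3 = -2/3
  x^2: 12 a_4 + 3 a_2 = 0  ->  12 a_4 = -3 a_2 = 9/2  ->  a_4 = 3/8
  x^3: 20 a_5 = 0  ->  a_5 = 0
Truncated series: y(x) = 1 + x - (3/2) x^2 - (2/3) x^3 + (3/8) x^4 + O(x^6).

a_0 = 1; a_1 = 1; a_2 = -3/2; a_3 = -2/3; a_4 = 3/8; a_5 = 0


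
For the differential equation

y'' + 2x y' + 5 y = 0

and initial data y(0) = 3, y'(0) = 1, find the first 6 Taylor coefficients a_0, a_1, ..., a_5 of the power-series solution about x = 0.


Ansatz: y(x) = sum_{n>=0} a_n x^n, so y'(x) = sum_{n>=1} n a_n x^(n-1) and y''(x) = sum_{n>=2} n(n-1) a_n x^(n-2).
Substitute into P(x) y'' + Q(x) y' + R(x) y = 0 with P(x) = 1, Q(x) = 2x, R(x) = 5, and match powers of x.
Initial conditions: a_0 = 3, a_1 = 1.
Setting the coefficient of each power of x to zero and solving order by order (substituting the coefficients already found):
  x^0: 2 a_2 + 5 a_0 = 0  ->  2 a_2 = -5 a_0 = -15  ->  a_2 = -15/2
  x^1: 6 a_3 + 7 a_1 = 0  ->  6 a_3 = -7 a_1 = -7  ->  a_3 = -7/6
  x^2: 12 a_4 + 9 a_2 = 0  ->  12 a_4 = -9 a_2 = 135/2  ->  a_4 = 45/8
  x^3: 20 a_5 + 11 a_3 = 0  ->  20 a_5 = -11 a_3 = 77/6  ->  a_5 = 77/120
Truncated series: y(x) = 3 + x - (15/2) x^2 - (7/6) x^3 + (45/8) x^4 + (77/120) x^5 + O(x^6).

a_0 = 3; a_1 = 1; a_2 = -15/2; a_3 = -7/6; a_4 = 45/8; a_5 = 77/120


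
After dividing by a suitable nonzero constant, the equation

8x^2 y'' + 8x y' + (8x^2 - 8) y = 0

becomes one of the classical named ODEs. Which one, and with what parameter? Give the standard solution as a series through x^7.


All three coefficients share the factor 8; dividing through by 8 gives  x^2 y'' + x y' + (x^2 - 1) y = 0.
This matches the Bessel equation x^2 y'' + x y' + (x^2 - nu^2) y = 0 with nu^2 = 1, so nu = 1; the solution bounded at x = 0 is J_1(x).
Frobenius at x = 0: indicial roots ±nu; for r = nu the recurrence k(k + 2nu) c_k = -c_{k-2} gives the standard series J_nu(x) = sum_{k>=0} (-1)^k / (k! (k+nu)!) (x/2)^(2k+nu). Evaluate the first 4 terms:
  k = 0: (-1)^0 / (0! * 1! * 2^1) x^1 = 1/(1*1*2) x^1 = (1/2) x^1
  k = 1: (-1)^1 / (1! * 2! * 2^3) x^3 = -1/(1*2*8) x^3 = (-1/16) x^3
  k = 2: (-1)^2 / (2! * 3! * 2^5) x^5 = 1/(2*6*32) x^5 = (1/384) x^5
  k = 3: (-1)^3 / (3! * 4! * 2^7) x^7 = -1/(6*24*128) x^7 = (-1/18432) x^7
Hence J_1(x) = -x^7/18432 + x^5/384 - x^3/16 + x/2 + ....

J_1(x); series = -x^7/18432 + x^5/384 - x^3/16 + x/2


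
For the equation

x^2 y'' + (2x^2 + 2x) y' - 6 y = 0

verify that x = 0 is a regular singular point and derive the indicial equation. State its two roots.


Divide by x^2 to reach normal form y'' + P_1(x) y' + P_2(x) y = 0 with P_1(x) = 2 + 2/x and P_2(x) = -6/x^2.
x = 0 is a singular point because the y'-coefficient 2 + 2/x has a pole at x = 0 and the y-coefficient -6/x^2 has a pole at x = 0.
It is a regular singular point because x P_1(x) = p(x) = 2x + 2 and x^2 P_2(x) = q(x) = -6 are polynomials, hence analytic at x = 0.
p(0) = 2,  q(0) = -6.
Indicial equation: r(r-1) + p(0) r + q(0) = 0, i.e. r^2 + (p(0) - 1) r + q(0) = 0, i.e. r^2 + 1 r - 6 = 0.
Discriminant: (1)^2 - 4(-6) = 25, so r = (-1 ± 5)/2.
Solving: r_1 = 2, r_2 = -3.

indicial: r^2 + 1 r - 6 = 0; roots r_1 = 2, r_2 = -3


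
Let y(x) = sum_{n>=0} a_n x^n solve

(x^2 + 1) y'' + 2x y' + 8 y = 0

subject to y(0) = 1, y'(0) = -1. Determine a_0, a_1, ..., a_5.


Ansatz: y(x) = sum_{n>=0} a_n x^n, so y'(x) = sum_{n>=1} n a_n x^(n-1) and y''(x) = sum_{n>=2} n(n-1) a_n x^(n-2).
Substitute into P(x) y'' + Q(x) y' + R(x) y = 0 with P(x) = x^2 + 1, Q(x) = 2x, R(x) = 8, and match powers of x.
Initial conditions: a_0 = 1, a_1 = -1.
Setting the coefficient of each power of x to zero and solving order by order (substituting the coefficients already found):
  x^0: 2 a_2 + 8 a_0 = 0  ->  2 a_2 = -8 a_0 = -8  ->  a_2 = -4
  x^1: 6 a_3 + 10 a_1 = 0  ->  6 a_3 = -10 a_1 = 10  ->  a_3 = 5/3
  x^2: 12 a_4 + 14 a_2 = 0  ->  12 a_4 = -14 a_2 = 56  ->  a_4 = 14/3
  x^3: 20 a_5 + 20 a_3 = 0  ->  20 a_5 = -20 a_3 = -100/3  ->  a_5 = -5/3
Truncated series: y(x) = 1 - x - 4 x^2 + (5/3) x^3 + (14/3) x^4 - (5/3) x^5 + O(x^6).

a_0 = 1; a_1 = -1; a_2 = -4; a_3 = 5/3; a_4 = 14/3; a_5 = -5/3


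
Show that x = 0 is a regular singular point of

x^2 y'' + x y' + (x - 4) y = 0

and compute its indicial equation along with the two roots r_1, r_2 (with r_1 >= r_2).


Divide by x^2 to reach normal form y'' + P_1(x) y' + P_2(x) y = 0 with P_1(x) = 1/x and P_2(x) = 1/x - 4/x^2.
x = 0 is a singular point because the y'-coefficient 1/x has a pole at x = 0 and the y-coefficient 1/x - 4/x^2 has a pole at x = 0.
It is a regular singular point because x P_1(x) = p(x) = 1 and x^2 P_2(x) = q(x) = x - 4 are polynomials, hence analytic at x = 0.
p(0) = 1,  q(0) = -4.
Indicial equation: r(r-1) + p(0) r + q(0) = 0, i.e. r^2 + (p(0) - 1) r + q(0) = 0, i.e. r^2 - 4 = 0.
Discriminant: (0)^2 - 4(-4) = 16, so r = (0 ± 4)/2.
Solving: r_1 = 2, r_2 = -2.

indicial: r^2 - 4 = 0; roots r_1 = 2, r_2 = -2


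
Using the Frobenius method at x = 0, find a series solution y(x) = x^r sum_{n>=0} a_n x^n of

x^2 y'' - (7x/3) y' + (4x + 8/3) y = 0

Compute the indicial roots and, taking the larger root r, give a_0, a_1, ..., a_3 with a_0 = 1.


Write in Frobenius form y'' + (p(x)/x) y' + (q(x)/x^2) y = 0:
  p(x) = -7/3,  q(x) = 4x + 8/3.
Indicial equation: r(r-1) + (-7/3) r + (8/3) = 0 -> roots r_1 = 2, r_2 = 4/3.
Take r = r_1 = 2. Let y(x) = x^r sum_{n>=0} a_n x^n with a_0 = 1.
Substitute y = x^r sum a_n x^n and match x^{r+n}. The recurrence is
  D(n) a_n + 4 a_{n-1} = 0,  where D(n) = (r+n)(r+n-1) + (-7/3)(r+n) + (8/3).
  a_n = -4 / D(n) * a_{n-1}.
Since the indicial polynomial factors as (r - r_1)(r - r_2), D(n) = (r_1 + n - r_1)(r_1 + n - r_2) = n(n + 2/3).
Evaluating step by step (a_0 = 1):
  n = 1: D(1) = 1(1 + 2/3) = 5/3; numerator = -4(1) = -4; a_1 = (-4)/(5/3) = -12/5
  n = 2: D(2) = 2(2 + 2/3) = 16/3; numerator = -4(-12/5) = 48/5; a_2 = (48/5)/(16/3) = 9/5
  n = 3: D(3) = 3(3 + 2/3) = 11; numerator = -4(9/5) = -36/5; a_3 = (-36/5)/(11) = -36/55

r = 2; a_0 = 1; a_1 = -12/5; a_2 = 9/5; a_3 = -36/55


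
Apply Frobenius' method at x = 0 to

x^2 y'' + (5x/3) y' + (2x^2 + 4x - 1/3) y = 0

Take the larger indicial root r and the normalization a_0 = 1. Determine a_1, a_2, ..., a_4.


Write in Frobenius form y'' + (p(x)/x) y' + (q(x)/x^2) y = 0:
  p(x) = 5/3,  q(x) = 2x^2 + 4x - 1/3.
Indicial equation: r(r-1) + (5/3) r + (-1/3) = 0 -> roots r_1 = 1/3, r_2 = -1.
Take r = r_1 = 1/3. Let y(x) = x^r sum_{n>=0} a_n x^n with a_0 = 1.
Substitute y = x^r sum a_n x^n and match x^{r+n}. The recurrence is
  D(n) a_n + 4 a_{n-1} + 2 a_{n-2} = 0,  where D(n) = (r+n)(r+n-1) + (5/3)(r+n) + (-1/3).
  a_n = [-4 a_{n-1} - 2 a_{n-2}] / D(n).
Since the indicial polynomial factors as (r - r_1)(r - r_2), D(n) = (r_1 + n - r_1)(r_1 + n - r_2) = n(n + 4/3).
Evaluating step by step (a_0 = 1):
  n = 1: D(1) = 1(1 + 4/3) = 7/3; numerator = -4(1) = -4; a_1 = (-4)/(7/3) = -12/7
  n = 2: D(2) = 2(2 + 4/3) = 20/3; numerator = -4(-12/7) - 2(1) = 34/7; a_2 = (34/7)/(20/3) = 51/70
  n = 3: D(3) = 3(3 + 4/3) = 13; numerator = -4(51/70) - 2(-12/7) = 18/35; a_3 = (18/35)/(13) = 18/455
  n = 4: D(4) = 4(4 + 4/3) = 64/3; numerator = -4(18/455) - 2(51/70) = -21/13; a_4 = (-21/13)/(64/3) = -63/832

r = 1/3; a_0 = 1; a_1 = -12/7; a_2 = 51/70; a_3 = 18/455; a_4 = -63/832


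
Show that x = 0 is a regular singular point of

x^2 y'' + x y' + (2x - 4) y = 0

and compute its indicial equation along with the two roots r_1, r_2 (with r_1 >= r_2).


Divide by x^2 to reach normal form y'' + P_1(x) y' + P_2(x) y = 0 with P_1(x) = 1/x and P_2(x) = 2/x - 4/x^2.
x = 0 is a singular point because the y'-coefficient 1/x has a pole at x = 0 and the y-coefficient 2/x - 4/x^2 has a pole at x = 0.
It is a regular singular point because x P_1(x) = p(x) = 1 and x^2 P_2(x) = q(x) = 2x - 4 are polynomials, hence analytic at x = 0.
p(0) = 1,  q(0) = -4.
Indicial equation: r(r-1) + p(0) r + q(0) = 0, i.e. r^2 + (p(0) - 1) r + q(0) = 0, i.e. r^2 - 4 = 0.
Discriminant: (0)^2 - 4(-4) = 16, so r = (0 ± 4)/2.
Solving: r_1 = 2, r_2 = -2.

indicial: r^2 - 4 = 0; roots r_1 = 2, r_2 = -2


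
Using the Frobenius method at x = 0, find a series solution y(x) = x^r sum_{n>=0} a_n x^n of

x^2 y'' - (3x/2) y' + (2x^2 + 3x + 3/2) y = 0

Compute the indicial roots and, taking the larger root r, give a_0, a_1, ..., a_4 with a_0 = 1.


Write in Frobenius form y'' + (p(x)/x) y' + (q(x)/x^2) y = 0:
  p(x) = -3/2,  q(x) = 2x^2 + 3x + 3/2.
Indicial equation: r(r-1) + (-3/2) r + (3/2) = 0 -> roots r_1 = 3/2, r_2 = 1.
Take r = r_1 = 3/2. Let y(x) = x^r sum_{n>=0} a_n x^n with a_0 = 1.
Substitute y = x^r sum a_n x^n and match x^{r+n}. The recurrence is
  D(n) a_n + 3 a_{n-1} + 2 a_{n-2} = 0,  where D(n) = (r+n)(r+n-1) + (-3/2)(r+n) + (3/2).
  a_n = [-3 a_{n-1} - 2 a_{n-2}] / D(n).
Since the indicial polynomial factors as (r - r_1)(r - r_2), D(n) = (r_1 + n - r_1)(r_1 + n - r_2) = n(n + 1/2).
Evaluating step by step (a_0 = 1):
  n = 1: D(1) = 1(1 + 1/2) = 3/2; numerator = -3(1) = -3; a_1 = (-3)/(3/2) = -2
  n = 2: D(2) = 2(2 + 1/2) = 5; numerator = -3(-2) - 2(1) = 4; a_2 = (4)/(5) = 4/5
  n = 3: D(3) = 3(3 + 1/2) = 21/2; numerator = -3(4/5) - 2(-2) = 8/5; a_3 = (8/5)/(21/2) = 16/105
  n = 4: D(4) = 4(4 + 1/2) = 18; numerator = -3(16/105) - 2(4/5) = -72/35; a_4 = (-72/35)/(18) = -4/35

r = 3/2; a_0 = 1; a_1 = -2; a_2 = 4/5; a_3 = 16/105; a_4 = -4/35


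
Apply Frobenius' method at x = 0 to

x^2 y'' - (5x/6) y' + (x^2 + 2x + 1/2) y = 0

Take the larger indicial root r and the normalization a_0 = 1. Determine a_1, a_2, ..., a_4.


Write in Frobenius form y'' + (p(x)/x) y' + (q(x)/x^2) y = 0:
  p(x) = -5/6,  q(x) = x^2 + 2x + 1/2.
Indicial equation: r(r-1) + (-5/6) r + (1/2) = 0 -> roots r_1 = 3/2, r_2 = 1/3.
Take r = r_1 = 3/2. Let y(x) = x^r sum_{n>=0} a_n x^n with a_0 = 1.
Substitute y = x^r sum a_n x^n and match x^{r+n}. The recurrence is
  D(n) a_n + 2 a_{n-1} + 1 a_{n-2} = 0,  where D(n) = (r+n)(r+n-1) + (-5/6)(r+n) + (1/2).
  a_n = [-2 a_{n-1} - 1 a_{n-2}] / D(n).
Since the indicial polynomial factors as (r - r_1)(r - r_2), D(n) = (r_1 + n - r_1)(r_1 + n - r_2) = n(n + 7/6).
Evaluating step by step (a_0 = 1):
  n = 1: D(1) = 1(1 + 7/6) = 13/6; numerator = -2(1) = -2; a_1 = (-2)/(13/6) = -12/13
  n = 2: D(2) = 2(2 + 7/6) = 19/3; numerator = -2(-12/13) - 1(1) = 11/13; a_2 = (11/13)/(19/3) = 33/247
  n = 3: D(3) = 3(3 + 7/6) = 25/2; numerator = -2(33/247) - 1(-12/13) = 162/247; a_3 = (162/247)/(25/2) = 324/6175
  n = 4: D(4) = 4(4 + 7/6) = 62/3; numerator = -2(324/6175) - 1(33/247) = -1473/6175; a_4 = (-1473/6175)/(62/3) = -4419/382850

r = 3/2; a_0 = 1; a_1 = -12/13; a_2 = 33/247; a_3 = 324/6175; a_4 = -4419/382850


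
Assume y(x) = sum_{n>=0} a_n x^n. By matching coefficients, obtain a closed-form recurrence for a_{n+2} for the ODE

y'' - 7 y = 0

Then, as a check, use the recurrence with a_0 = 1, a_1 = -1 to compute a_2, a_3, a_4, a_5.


Substitute y = sum_n a_n x^n into y'' + (const) y = 0.
y''(x) = sum_{n>=0} (n+2)(n+1) a_{n+2} x^n.
The ODE becomes sum_n [(n+2)(n+1) a_{n+2} - 7 a_n] x^n = 0.
Setting each coefficient to zero gives the recurrence:
  (n+2)(n+1) a_{n+2} - 7 a_n = 0,
  a_{n+2} = 7 / ((n+1)(n+2)) a_n.

Check with a_0 = 1, a_1 = -1 (apply the recurrence for n = 0, 1, 2, 3): a_0 = 1, a_1 = -1, a_2 = 7/2, a_3 = -7/6, a_4 = 49/24, a_5 = -49/120.

a_{n+2} = 7/((n+1)(n+2)) * a_n; check: a_0 = 1, a_1 = -1, a_2 = 7/2, a_3 = -7/6, a_4 = 49/24, a_5 = -49/120


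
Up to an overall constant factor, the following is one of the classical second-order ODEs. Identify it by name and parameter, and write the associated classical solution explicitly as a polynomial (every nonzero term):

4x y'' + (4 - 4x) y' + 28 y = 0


All three coefficients share the factor 4; dividing through by 4 gives  x y'' + (1 - x) y' + 7 y = 0.
This matches the Laguerre equation x y'' + (1 - x) y' + n y = 0 with n = 7; the polynomial solution is L_7(x).
With y = sum_k a_k x^k, matching x^k gives (k+1)k a_{k+1} + (k+1) a_{k+1} - k a_k + n a_k = 0, i.e. (k+1)^2 a_{k+1} = (k - n) a_k = (k - 7) a_k. The right side vanishes at k = 7, so the series terminates at degree 7.
Standard normalization L_n(0) = 1 gives a_0 = 1. Work upward with a_{k+1} = (k - 7) a_k / (k+1)^2:
  a_1 = (0 - 7)(1) / 1^2 = -7/1 = -7
  a_2 = (1 - 7)(-7) / 2^2 = 42/4 = 21/2
  a_3 = (2 - 7)(21/2) / 3^2 = (-105/2)/9 = -35/6
  a_4 = (3 - 7)(-35/6) / 4^2 = (70/3)/16 = 35/24
  a_5 = (4 - 7)(35/24) / 5^2 = (-35/8)/25 = -7/40
  a_6 = (5 - 7)(-7/40) / 6^2 = (7/20)/36 = 7/720
  a_7 = (6 - 7)(7/720) / 7^2 = (-7/720)/49 = -1/5040
Hence L_7(x) = -x^7/5040 + 7 x^6/720 - 7 x^5/40 + 35 x^4/24 - 35 x^3/6 + 21 x^2/2 - 7 x + 1.

L_7(x); series = -x^7/5040 + 7 x^6/720 - 7 x^5/40 + 35 x^4/24 - 35 x^3/6 + 21 x^2/2 - 7 x + 1


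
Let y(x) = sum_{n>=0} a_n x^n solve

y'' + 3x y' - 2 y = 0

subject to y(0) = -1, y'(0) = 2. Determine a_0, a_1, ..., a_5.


Ansatz: y(x) = sum_{n>=0} a_n x^n, so y'(x) = sum_{n>=1} n a_n x^(n-1) and y''(x) = sum_{n>=2} n(n-1) a_n x^(n-2).
Substitute into P(x) y'' + Q(x) y' + R(x) y = 0 with P(x) = 1, Q(x) = 3x, R(x) = -2, and match powers of x.
Initial conditions: a_0 = -1, a_1 = 2.
Setting the coefficient of each power of x to zero and solving order by order (substituting the coefficients already found):
  x^0: 2 a_2 - 2 a_0 = 0  ->  2 a_2 = 2 a_0 = -2  ->  a_2 = -1
  x^1: 6 a_3 + a_1 = 0  ->  6 a_3 = -a_1 = -2  ->  a_3 = -1/3
  x^2: 12 a_4 + 4 a_2 = 0  ->  12 a_4 = -4 a_2 = 4  ->  a_4 = 1/3
  x^3: 20 a_5 + 7 a_3 = 0  ->  20 a_5 = -7 a_3 = 7/3  ->  a_5 = 7/60
Truncated series: y(x) = -1 + 2 x - x^2 - (1/3) x^3 + (1/3) x^4 + (7/60) x^5 + O(x^6).

a_0 = -1; a_1 = 2; a_2 = -1; a_3 = -1/3; a_4 = 1/3; a_5 = 7/60


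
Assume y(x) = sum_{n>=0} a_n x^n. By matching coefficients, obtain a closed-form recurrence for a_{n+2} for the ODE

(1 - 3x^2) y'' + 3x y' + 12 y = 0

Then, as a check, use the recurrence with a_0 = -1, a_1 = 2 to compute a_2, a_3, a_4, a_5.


Substitute y = sum_n a_n x^n.
(1 - 3 x^2) y'' contributes (n+2)(n+1) a_{n+2} - 3 n(n-1) a_n at x^n.
3 x y'(x) contributes 3 n a_n at x^n.
12 y(x) contributes 12 a_n at x^n.
Matching x^n: (n+2)(n+1) a_{n+2} + (-3 n(n-1) + 3 n + 12) a_n = 0.
Thus a_{n+2} = (3 n(n-1) - 3 n - 12) / ((n+1)(n+2)) * a_n.

Check with a_0 = -1, a_1 = 2 (apply the recurrence for n = 0, 1, 2, 3): a_0 = -1, a_1 = 2, a_2 = 6, a_3 = -5, a_4 = -6, a_5 = 3/4.

a_(n+2) = (3 n(n-1) - 3 n - 12) / ((n+1)(n+2)) * a_n; check: a_0 = -1, a_1 = 2, a_2 = 6, a_3 = -5, a_4 = -6, a_5 = 3/4


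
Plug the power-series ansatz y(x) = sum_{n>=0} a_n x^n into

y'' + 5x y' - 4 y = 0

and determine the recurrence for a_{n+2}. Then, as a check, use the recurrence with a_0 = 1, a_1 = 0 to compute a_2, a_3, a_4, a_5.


Substitute y = sum_n a_n x^n.
y''(x) has coefficient (n+2)(n+1) a_{n+2} at x^n;
5 x y'(x) has coefficient 5 n a_n at x^n (shift);
-4 y(x) has coefficient -4 a_n at x^n.
Matching x^n: (n+2)(n+1) a_{n+2} + (5n - 4) a_n = 0.
Thus a_{n+2} = (-5n + 4) / ((n+1)(n+2)) * a_n.

Check with a_0 = 1, a_1 = 0 (apply the recurrence for n = 0, 1, 2, 3): a_0 = 1, a_1 = 0, a_2 = 2, a_3 = 0, a_4 = -1, a_5 = 0.

a_(n+2) = (-5n + 4) / ((n+1)(n+2)) * a_n; check: a_0 = 1, a_1 = 0, a_2 = 2, a_3 = 0, a_4 = -1, a_5 = 0


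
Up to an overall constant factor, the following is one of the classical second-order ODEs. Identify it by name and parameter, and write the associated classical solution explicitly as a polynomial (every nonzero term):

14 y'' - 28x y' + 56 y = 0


All three coefficients share the factor 14; dividing through by 14 gives  y'' - 2x y' + 4 y = 0.
This matches the Hermite equation y'' - 2x y' + 2n y = 0 with 2n = 4, so n = 2; the polynomial solution is H_2(x).
With y = sum_k a_k x^k, matching x^k gives (k+2)(k+1) a_{k+2} = 2(k - n) a_k = 2(k - 2) a_k. The right side vanishes at k = 2, so the series with the parity of 2 terminates at degree 2.
Standard normalization: leading coefficient of H_n is 2^n, so a_2 = 2^2 = 4. Work downward with a_k = (k+1)(k+2) a_{k+2} / (2(k - n)):
  a_0 = (1)(2)(4) / (2(0 - 2)) = 8/(-4) = -2
Hence H_2(x) = 4 x^2 - 2.

H_2(x); series = 4 x^2 - 2


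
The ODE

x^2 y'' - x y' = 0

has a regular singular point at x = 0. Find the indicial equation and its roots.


Divide by x^2 to reach normal form y'' + P_1(x) y' + P_2(x) y = 0 with P_1(x) = -1/x and P_2(x) = 0.
x = 0 is a singular point because the y'-coefficient -1/x has a pole at x = 0.
It is a regular singular point because x P_1(x) = p(x) = -1 and x^2 P_2(x) = q(x) = 0 are polynomials, hence analytic at x = 0.
p(0) = -1,  q(0) = 0.
Indicial equation: r(r-1) + p(0) r + q(0) = 0, i.e. r^2 + (p(0) - 1) r + q(0) = 0, i.e. r^2 - 2 r = 0.
Discriminant: (-2)^2 - 4(0) = 4, so r = (2 ± 2)/2.
Solving: r_1 = 2, r_2 = 0.

indicial: r^2 - 2 r = 0; roots r_1 = 2, r_2 = 0


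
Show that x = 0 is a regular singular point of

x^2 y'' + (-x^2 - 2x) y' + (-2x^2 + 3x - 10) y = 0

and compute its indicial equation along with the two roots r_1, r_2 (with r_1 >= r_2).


Divide by x^2 to reach normal form y'' + P_1(x) y' + P_2(x) y = 0 with P_1(x) = -1 - 2/x and P_2(x) = -2 + 3/x - 10/x^2.
x = 0 is a singular point because the y'-coefficient -1 - 2/x has a pole at x = 0 and the y-coefficient -2 + 3/x - 10/x^2 has a pole at x = 0.
It is a regular singular point because x P_1(x) = p(x) = -x - 2 and x^2 P_2(x) = q(x) = -2x^2 + 3x - 10 are polynomials, hence analytic at x = 0.
p(0) = -2,  q(0) = -10.
Indicial equation: r(r-1) + p(0) r + q(0) = 0, i.e. r^2 + (p(0) - 1) r + q(0) = 0, i.e. r^2 - 3 r - 10 = 0.
Discriminant: (-3)^2 - 4(-10) = 49, so r = (3 ± 7)/2.
Solving: r_1 = 5, r_2 = -2.

indicial: r^2 - 3 r - 10 = 0; roots r_1 = 5, r_2 = -2


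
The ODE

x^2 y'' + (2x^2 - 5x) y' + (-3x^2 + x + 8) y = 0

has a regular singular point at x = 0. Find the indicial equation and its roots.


Divide by x^2 to reach normal form y'' + P_1(x) y' + P_2(x) y = 0 with P_1(x) = 2 - 5/x and P_2(x) = -3 + 1/x + 8/x^2.
x = 0 is a singular point because the y'-coefficient 2 - 5/x has a pole at x = 0 and the y-coefficient -3 + 1/x + 8/x^2 has a pole at x = 0.
It is a regular singular point because x P_1(x) = p(x) = 2x - 5 and x^2 P_2(x) = q(x) = -3x^2 + x + 8 are polynomials, hence analytic at x = 0.
p(0) = -5,  q(0) = 8.
Indicial equation: r(r-1) + p(0) r + q(0) = 0, i.e. r^2 + (p(0) - 1) r + q(0) = 0, i.e. r^2 - 6 r + 8 = 0.
Discriminant: (-6)^2 - 4(8) = 4, so r = (6 ± 2)/2.
Solving: r_1 = 4, r_2 = 2.

indicial: r^2 - 6 r + 8 = 0; roots r_1 = 4, r_2 = 2


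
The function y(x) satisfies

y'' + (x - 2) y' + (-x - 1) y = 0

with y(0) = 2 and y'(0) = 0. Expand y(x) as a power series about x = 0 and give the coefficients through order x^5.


Ansatz: y(x) = sum_{n>=0} a_n x^n, so y'(x) = sum_{n>=1} n a_n x^(n-1) and y''(x) = sum_{n>=2} n(n-1) a_n x^(n-2).
Substitute into P(x) y'' + Q(x) y' + R(x) y = 0 with P(x) = 1, Q(x) = x - 2, R(x) = -x - 1, and match powers of x.
Initial conditions: a_0 = 2, a_1 = 0.
Setting the coefficient of each power of x to zero and solving order by order (substituting the coefficients already found):
  x^0: 2 a_2 - 2 a_1 - a_0 = 0  ->  2 a_2 = 2 a_1 + a_0 = 2  ->  a_2 = 1
  x^1: 6 a_3 - 4 a_2 - a_0 = 0  ->  6 a_3 = 4 a_2 + a_0 = 6  ->  a_3 = 1
  x^2: 12 a_4 - 6 a_3 + a_2 - a_1 = 0  ->  12 a_4 = 6 a_3 - a_2 + a_1 = 5  ->  a_4 = 5/12
  x^3: 20 a_5 - 8 a_4 + 2 a_3 - a_2 = 0  ->  20 a_5 = 8 a_4 - 2 a_3 + a_2 = 7/3  ->  a_5 = 7/60
Truncated series: y(x) = 2 + x^2 + x^3 + (5/12) x^4 + (7/60) x^5 + O(x^6).

a_0 = 2; a_1 = 0; a_2 = 1; a_3 = 1; a_4 = 5/12; a_5 = 7/60


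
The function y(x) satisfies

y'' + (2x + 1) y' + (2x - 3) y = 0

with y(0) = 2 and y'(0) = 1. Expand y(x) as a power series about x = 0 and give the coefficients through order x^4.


Ansatz: y(x) = sum_{n>=0} a_n x^n, so y'(x) = sum_{n>=1} n a_n x^(n-1) and y''(x) = sum_{n>=2} n(n-1) a_n x^(n-2).
Substitute into P(x) y'' + Q(x) y' + R(x) y = 0 with P(x) = 1, Q(x) = 2x + 1, R(x) = 2x - 3, and match powers of x.
Initial conditions: a_0 = 2, a_1 = 1.
Setting the coefficient of each power of x to zero and solving order by order (substituting the coefficients already found):
  x^0: 2 a_2 + a_1 - 3 a_0 = 0  ->  2 a_2 = -a_1 + 3 a_0 = 5  ->  a_2 = 5/2
  x^1: 6 a_3 + 2 a_2 - a_1 + 2 a_0 = 0  ->  6 a_3 = -2 a_2 + a_1 - 2 a_0 = -8  ->  a_3 = -4/3
  x^2: 12 a_4 + 3 a_3 + a_2 + 2 a_1 = 0  ->  12 a_4 = -3 a_3 - a_2 - 2 a_1 = -1/2  ->  a_4 = -1/24
Truncated series: y(x) = 2 + x + (5/2) x^2 - (4/3) x^3 - (1/24) x^4 + O(x^5).

a_0 = 2; a_1 = 1; a_2 = 5/2; a_3 = -4/3; a_4 = -1/24


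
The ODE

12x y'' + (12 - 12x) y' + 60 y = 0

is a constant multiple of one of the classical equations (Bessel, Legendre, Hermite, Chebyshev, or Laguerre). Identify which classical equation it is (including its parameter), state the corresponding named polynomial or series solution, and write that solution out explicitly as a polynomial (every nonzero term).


All three coefficients share the factor 12; dividing through by 12 gives  x y'' + (1 - x) y' + 5 y = 0.
This matches the Laguerre equation x y'' + (1 - x) y' + n y = 0 with n = 5; the polynomial solution is L_5(x).
With y = sum_k a_k x^k, matching x^k gives (k+1)k a_{k+1} + (k+1) a_{k+1} - k a_k + n a_k = 0, i.e. (k+1)^2 a_{k+1} = (k - n) a_k = (k - 5) a_k. The right side vanishes at k = 5, so the series terminates at degree 5.
Standard normalization L_n(0) = 1 gives a_0 = 1. Work upward with a_{k+1} = (k - 5) a_k / (k+1)^2:
  a_1 = (0 - 5)(1) / 1^2 = -5/1 = -5
  a_2 = (1 - 5)(-5) / 2^2 = 20/4 = 5
  a_3 = (2 - 5)(5) / 3^2 = -15/9 = -5/3
  a_4 = (3 - 5)(-5/3) / 4^2 = (10/3)/16 = 5/24
  a_5 = (4 - 5)(5/24) / 5^2 = (-5/24)/25 = -1/120
Hence L_5(x) = -x^5/120 + 5 x^4/24 - 5 x^3/3 + 5 x^2 - 5 x + 1.

L_5(x); series = -x^5/120 + 5 x^4/24 - 5 x^3/3 + 5 x^2 - 5 x + 1


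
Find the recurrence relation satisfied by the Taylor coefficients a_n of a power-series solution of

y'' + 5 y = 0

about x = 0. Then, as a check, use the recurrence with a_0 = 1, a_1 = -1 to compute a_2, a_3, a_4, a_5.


Substitute y = sum_n a_n x^n into y'' + (const) y = 0.
y''(x) = sum_{n>=0} (n+2)(n+1) a_{n+2} x^n.
The ODE becomes sum_n [(n+2)(n+1) a_{n+2} + 5 a_n] x^n = 0.
Setting each coefficient to zero gives the recurrence:
  (n+2)(n+1) a_{n+2} + 5 a_n = 0,
  a_{n+2} = -5 / ((n+1)(n+2)) a_n.

Check with a_0 = 1, a_1 = -1 (apply the recurrence for n = 0, 1, 2, 3): a_0 = 1, a_1 = -1, a_2 = -5/2, a_3 = 5/6, a_4 = 25/24, a_5 = -5/24.

a_{n+2} = -5/((n+1)(n+2)) * a_n; check: a_0 = 1, a_1 = -1, a_2 = -5/2, a_3 = 5/6, a_4 = 25/24, a_5 = -5/24


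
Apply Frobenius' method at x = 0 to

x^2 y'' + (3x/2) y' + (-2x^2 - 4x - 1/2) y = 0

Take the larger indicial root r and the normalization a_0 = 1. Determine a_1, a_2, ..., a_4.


Write in Frobenius form y'' + (p(x)/x) y' + (q(x)/x^2) y = 0:
  p(x) = 3/2,  q(x) = -2x^2 - 4x - 1/2.
Indicial equation: r(r-1) + (3/2) r + (-1/2) = 0 -> roots r_1 = 1/2, r_2 = -1.
Take r = r_1 = 1/2. Let y(x) = x^r sum_{n>=0} a_n x^n with a_0 = 1.
Substitute y = x^r sum a_n x^n and match x^{r+n}. The recurrence is
  D(n) a_n - 4 a_{n-1} - 2 a_{n-2} = 0,  where D(n) = (r+n)(r+n-1) + (3/2)(r+n) + (-1/2).
  a_n = [4 a_{n-1} + 2 a_{n-2}] / D(n).
Since the indicial polynomial factors as (r - r_1)(r - r_2), D(n) = (r_1 + n - r_1)(r_1 + n - r_2) = n(n + 3/2).
Evaluating step by step (a_0 = 1):
  n = 1: D(1) = 1(1 + 3/2) = 5/2; numerator = 4(1) = 4; a_1 = (4)/(5/2) = 8/5
  n = 2: D(2) = 2(2 + 3/2) = 7; numerator = 4(8/5) + 2(1) = 42/5; a_2 = (42/5)/(7) = 6/5
  n = 3: D(3) = 3(3 + 3/2) = 27/2; numerator = 4(6/5) + 2(8/5) = 8; a_3 = (8)/(27/2) = 16/27
  n = 4: D(4) = 4(4 + 3/2) = 22; numerator = 4(16/27) + 2(6/5) = 644/135; a_4 = (644/135)/(22) = 322/1485

r = 1/2; a_0 = 1; a_1 = 8/5; a_2 = 6/5; a_3 = 16/27; a_4 = 322/1485


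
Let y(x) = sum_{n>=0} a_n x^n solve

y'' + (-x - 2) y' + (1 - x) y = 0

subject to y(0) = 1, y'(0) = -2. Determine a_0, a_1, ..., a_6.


Ansatz: y(x) = sum_{n>=0} a_n x^n, so y'(x) = sum_{n>=1} n a_n x^(n-1) and y''(x) = sum_{n>=2} n(n-1) a_n x^(n-2).
Substitute into P(x) y'' + Q(x) y' + R(x) y = 0 with P(x) = 1, Q(x) = -x - 2, R(x) = 1 - x, and match powers of x.
Initial conditions: a_0 = 1, a_1 = -2.
Setting the coefficient of each power of x to zero and solving order by order (substituting the coefficients already found):
  x^0: 2 a_2 - 2 a_1 + a_0 = 0  ->  2 a_2 = 2 a_1 - a_0 = -5  ->  a_2 = -5/2
  x^1: 6 a_3 - 4 a_2 - a_0 = 0  ->  6 a_3 = 4 a_2 + a_0 = -9  ->  a_3 = -3/2
  x^2: 12 a_4 - 6 a_3 - a_2 - a_1 = 0  ->  12 a_4 = 6 a_3 + a_2 + a_1 = -27/2  ->  a_4 = -9/8
  x^3: 20 a_5 - 8 a_4 - 2 a_3 - a_2 = 0  ->  20 a_5 = 8 a_4 + 2 a_3 + a_2 = -29/2  ->  a_5 = -29/40
  x^4: 30 a_6 - 10 a_5 - 3 a_4 - a_3 = 0  ->  30 a_6 = 10 a_5 + 3 a_4 + a_3 = -97/8  ->  a_6 = -97/240
Truncated series: y(x) = 1 - 2 x - (5/2) x^2 - (3/2) x^3 - (9/8) x^4 - (29/40) x^5 - (97/240) x^6 + O(x^7).

a_0 = 1; a_1 = -2; a_2 = -5/2; a_3 = -3/2; a_4 = -9/8; a_5 = -29/40; a_6 = -97/240


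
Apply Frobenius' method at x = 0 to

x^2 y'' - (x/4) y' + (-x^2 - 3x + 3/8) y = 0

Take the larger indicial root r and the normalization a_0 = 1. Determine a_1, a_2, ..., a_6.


Write in Frobenius form y'' + (p(x)/x) y' + (q(x)/x^2) y = 0:
  p(x) = -1/4,  q(x) = -x^2 - 3x + 3/8.
Indicial equation: r(r-1) + (-1/4) r + (3/8) = 0 -> roots r_1 = 3/4, r_2 = 1/2.
Take r = r_1 = 3/4. Let y(x) = x^r sum_{n>=0} a_n x^n with a_0 = 1.
Substitute y = x^r sum a_n x^n and match x^{r+n}. The recurrence is
  D(n) a_n - 3 a_{n-1} - 1 a_{n-2} = 0,  where D(n) = (r+n)(r+n-1) + (-1/4)(r+n) + (3/8).
  a_n = [3 a_{n-1} + 1 a_{n-2}] / D(n).
Since the indicial polynomial factors as (r - r_1)(r - r_2), D(n) = (r_1 + n - r_1)(r_1 + n - r_2) = n(n + 1/4).
Evaluating step by step (a_0 = 1):
  n = 1: D(1) = 1(1 + 1/4) = 5/4; numerator = 3(1) = 3; a_1 = (3)/(5/4) = 12/5
  n = 2: D(2) = 2(2 + 1/4) = 9/2; numerator = 3(12/5) + 1(1) = 41/5; a_2 = (41/5)/(9/2) = 82/45
  n = 3: D(3) = 3(3 + 1/4) = 39/4; numerator = 3(82/45) + 1(12/5) = 118/15; a_3 = (118/15)/(39/4) = 472/585
  n = 4: D(4) = 4(4 + 1/4) = 17; numerator = 3(472/585) + 1(82/45) = 2482/585; a_4 = (2482/585)/(17) = 146/585
  n = 5: D(5) = 5(5 + 1/4) = 105/4; numerator = 3(146/585) + 1(472/585) = 14/9; a_5 = (14/9)/(105/4) = 8/135
  n = 6: D(6) = 6(6 + 1/4) = 75/2; numerator = 3(8/135) + 1(146/585) = 50/117; a_6 = (50/117)/(75/2) = 4/351

r = 3/4; a_0 = 1; a_1 = 12/5; a_2 = 82/45; a_3 = 472/585; a_4 = 146/585; a_5 = 8/135; a_6 = 4/351


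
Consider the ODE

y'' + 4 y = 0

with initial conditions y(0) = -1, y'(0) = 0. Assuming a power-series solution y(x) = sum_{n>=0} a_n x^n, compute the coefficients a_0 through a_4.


Ansatz: y(x) = sum_{n>=0} a_n x^n, so y'(x) = sum_{n>=1} n a_n x^(n-1) and y''(x) = sum_{n>=2} n(n-1) a_n x^(n-2).
Substitute into P(x) y'' + Q(x) y' + R(x) y = 0 with P(x) = 1, Q(x) = 0, R(x) = 4, and match powers of x.
Initial conditions: a_0 = -1, a_1 = 0.
Setting the coefficient of each power of x to zero and solving order by order (substituting the coefficients already found):
  x^0: 2 a_2 + 4 a_0 = 0  ->  2 a_2 = -4 a_0 = 4  ->  a_2 = 2
  x^1: 6 a_3 + 4 a_1 = 0  ->  6 a_3 = -4 a_1 = 0  ->  a_3 = 0
  x^2: 12 a_4 + 4 a_2 = 0  ->  12 a_4 = -4 a_2 = -8  ->  a_4 = -2/3
Truncated series: y(x) = -1 + 2 x^2 - (2/3) x^4 + O(x^5).

a_0 = -1; a_1 = 0; a_2 = 2; a_3 = 0; a_4 = -2/3


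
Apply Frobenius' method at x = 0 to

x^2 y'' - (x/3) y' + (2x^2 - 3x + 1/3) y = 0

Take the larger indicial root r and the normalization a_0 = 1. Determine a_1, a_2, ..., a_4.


Write in Frobenius form y'' + (p(x)/x) y' + (q(x)/x^2) y = 0:
  p(x) = -1/3,  q(x) = 2x^2 - 3x + 1/3.
Indicial equation: r(r-1) + (-1/3) r + (1/3) = 0 -> roots r_1 = 1, r_2 = 1/3.
Take r = r_1 = 1. Let y(x) = x^r sum_{n>=0} a_n x^n with a_0 = 1.
Substitute y = x^r sum a_n x^n and match x^{r+n}. The recurrence is
  D(n) a_n - 3 a_{n-1} + 2 a_{n-2} = 0,  where D(n) = (r+n)(r+n-1) + (-1/3)(r+n) + (1/3).
  a_n = [3 a_{n-1} - 2 a_{n-2}] / D(n).
Since the indicial polynomial factors as (r - r_1)(r - r_2), D(n) = (r_1 + n - r_1)(r_1 + n - r_2) = n(n + 2/3).
Evaluating step by step (a_0 = 1):
  n = 1: D(1) = 1(1 + 2/3) = 5/3; numerator = 3(1) = 3; a_1 = (3)/(5/3) = 9/5
  n = 2: D(2) = 2(2 + 2/3) = 16/3; numerator = 3(9/5) - 2(1) = 17/5; a_2 = (17/5)/(16/3) = 51/80
  n = 3: D(3) = 3(3 + 2/3) = 11; numerator = 3(51/80) - 2(9/5) = -27/16; a_3 = (-27/16)/(11) = -27/176
  n = 4: D(4) = 4(4 + 2/3) = 56/3; numerator = 3(-27/176) - 2(51/80) = -1527/880; a_4 = (-1527/880)/(56/3) = -4581/49280

r = 1; a_0 = 1; a_1 = 9/5; a_2 = 51/80; a_3 = -27/176; a_4 = -4581/49280


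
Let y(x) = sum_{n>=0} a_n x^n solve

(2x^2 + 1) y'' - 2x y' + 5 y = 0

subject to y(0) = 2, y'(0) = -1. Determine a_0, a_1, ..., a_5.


Ansatz: y(x) = sum_{n>=0} a_n x^n, so y'(x) = sum_{n>=1} n a_n x^(n-1) and y''(x) = sum_{n>=2} n(n-1) a_n x^(n-2).
Substitute into P(x) y'' + Q(x) y' + R(x) y = 0 with P(x) = 2x^2 + 1, Q(x) = -2x, R(x) = 5, and match powers of x.
Initial conditions: a_0 = 2, a_1 = -1.
Setting the coefficient of each power of x to zero and solving order by order (substituting the coefficients already found):
  x^0: 2 a_2 + 5 a_0 = 0  ->  2 a_2 = -5 a_0 = -10  ->  a_2 = -5
  x^1: 6 a_3 + 3 a_1 = 0  ->  6 a_3 = -3 a_1 = 3  ->  a_3 = 1/2
  x^2: 12 a_4 + 5 a_2 = 0  ->  12 a_4 = -5 a_2 = 25  ->  a_4 = 25/12
  x^3: 20 a_5 + 11 a_3 = 0  ->  20 a_5 = -11 a_3 = -11/2  ->  a_5 = -11/40
Truncated series: y(x) = 2 - x - 5 x^2 + (1/2) x^3 + (25/12) x^4 - (11/40) x^5 + O(x^6).

a_0 = 2; a_1 = -1; a_2 = -5; a_3 = 1/2; a_4 = 25/12; a_5 = -11/40


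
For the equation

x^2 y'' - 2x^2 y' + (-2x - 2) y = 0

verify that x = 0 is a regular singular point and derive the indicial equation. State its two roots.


Divide by x^2 to reach normal form y'' + P_1(x) y' + P_2(x) y = 0 with P_1(x) = -2 and P_2(x) = -2/x - 2/x^2.
x = 0 is a singular point because the y-coefficient -2/x - 2/x^2 has a pole at x = 0.
It is a regular singular point because x P_1(x) = p(x) = -2x and x^2 P_2(x) = q(x) = -2x - 2 are polynomials, hence analytic at x = 0.
p(0) = 0,  q(0) = -2.
Indicial equation: r(r-1) + p(0) r + q(0) = 0, i.e. r^2 + (p(0) - 1) r + q(0) = 0, i.e. r^2 - 1 r - 2 = 0.
Discriminant: (-1)^2 - 4(-2) = 9, so r = (1 ± 3)/2.
Solving: r_1 = 2, r_2 = -1.

indicial: r^2 - 1 r - 2 = 0; roots r_1 = 2, r_2 = -1


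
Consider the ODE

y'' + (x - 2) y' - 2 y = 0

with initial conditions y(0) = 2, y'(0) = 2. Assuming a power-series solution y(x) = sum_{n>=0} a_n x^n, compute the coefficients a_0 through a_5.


Ansatz: y(x) = sum_{n>=0} a_n x^n, so y'(x) = sum_{n>=1} n a_n x^(n-1) and y''(x) = sum_{n>=2} n(n-1) a_n x^(n-2).
Substitute into P(x) y'' + Q(x) y' + R(x) y = 0 with P(x) = 1, Q(x) = x - 2, R(x) = -2, and match powers of x.
Initial conditions: a_0 = 2, a_1 = 2.
Setting the coefficient of each power of x to zero and solving order by order (substituting the coefficients already found):
  x^0: 2 a_2 - 2 a_1 - 2 a_0 = 0  ->  2 a_2 = 2 a_1 + 2 a_0 = 8  ->  a_2 = 4
  x^1: 6 a_3 - 4 a_2 - a_1 = 0  ->  6 a_3 = 4 a_2 + a_1 = 18  ->  a_3 = 3
  x^2: 12 a_4 - 6 a_3 = 0  ->  12 a_4 = 6 a_3 = 18  ->  a_4 = 3/2
  x^3: 20 a_5 - 8 a_4 + a_3 = 0  ->  20 a_5 = 8 a_4 - a_3 = 9  ->  a_5 = 9/20
Truncated series: y(x) = 2 + 2 x + 4 x^2 + 3 x^3 + (3/2) x^4 + (9/20) x^5 + O(x^6).

a_0 = 2; a_1 = 2; a_2 = 4; a_3 = 3; a_4 = 3/2; a_5 = 9/20


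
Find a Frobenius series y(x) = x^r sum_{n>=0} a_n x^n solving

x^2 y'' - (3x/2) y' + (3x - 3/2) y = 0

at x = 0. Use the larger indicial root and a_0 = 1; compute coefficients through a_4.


Write in Frobenius form y'' + (p(x)/x) y' + (q(x)/x^2) y = 0:
  p(x) = -3/2,  q(x) = 3x - 3/2.
Indicial equation: r(r-1) + (-3/2) r + (-3/2) = 0 -> roots r_1 = 3, r_2 = -1/2.
Take r = r_1 = 3. Let y(x) = x^r sum_{n>=0} a_n x^n with a_0 = 1.
Substitute y = x^r sum a_n x^n and match x^{r+n}. The recurrence is
  D(n) a_n + 3 a_{n-1} = 0,  where D(n) = (r+n)(r+n-1) + (-3/2)(r+n) + (-3/2).
  a_n = -3 / D(n) * a_{n-1}.
Since the indicial polynomial factors as (r - r_1)(r - r_2), D(n) = (r_1 + n - r_1)(r_1 + n - r_2) = n(n + 7/2).
Evaluating step by step (a_0 = 1):
  n = 1: D(1) = 1(1 + 7/2) = 9/2; numerator = -3(1) = -3; a_1 = (-3)/(9/2) = -2/3
  n = 2: D(2) = 2(2 + 7/2) = 11; numerator = -3(-2/3) = 2; a_2 = (2)/(11) = 2/11
  n = 3: D(3) = 3(3 + 7/2) = 39/2; numerator = -3(2/11) = -6/11; a_3 = (-6/11)/(39/2) = -4/143
  n = 4: D(4) = 4(4 + 7/2) = 30; numerator = -3(-4/143) = 12/143; a_4 = (12/143)/(30) = 2/715

r = 3; a_0 = 1; a_1 = -2/3; a_2 = 2/11; a_3 = -4/143; a_4 = 2/715


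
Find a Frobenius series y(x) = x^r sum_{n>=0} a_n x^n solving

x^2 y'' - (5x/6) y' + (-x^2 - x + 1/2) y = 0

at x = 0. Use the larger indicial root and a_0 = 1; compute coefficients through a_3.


Write in Frobenius form y'' + (p(x)/x) y' + (q(x)/x^2) y = 0:
  p(x) = -5/6,  q(x) = -x^2 - x + 1/2.
Indicial equation: r(r-1) + (-5/6) r + (1/2) = 0 -> roots r_1 = 3/2, r_2 = 1/3.
Take r = r_1 = 3/2. Let y(x) = x^r sum_{n>=0} a_n x^n with a_0 = 1.
Substitute y = x^r sum a_n x^n and match x^{r+n}. The recurrence is
  D(n) a_n - 1 a_{n-1} - 1 a_{n-2} = 0,  where D(n) = (r+n)(r+n-1) + (-5/6)(r+n) + (1/2).
  a_n = [1 a_{n-1} + 1 a_{n-2}] / D(n).
Since the indicial polynomial factors as (r - r_1)(r - r_2), D(n) = (r_1 + n - r_1)(r_1 + n - r_2) = n(n + 7/6).
Evaluating step by step (a_0 = 1):
  n = 1: D(1) = 1(1 + 7/6) = 13/6; numerator = 1(1) = 1; a_1 = (1)/(13/6) = 6/13
  n = 2: D(2) = 2(2 + 7/6) = 19/3; numerator = 1(6/13) + 1(1) = 19/13; a_2 = (19/13)/(19/3) = 3/13
  n = 3: D(3) = 3(3 + 7/6) = 25/2; numerator = 1(3/13) + 1(6/13) = 9/13; a_3 = (9/13)/(25/2) = 18/325

r = 3/2; a_0 = 1; a_1 = 6/13; a_2 = 3/13; a_3 = 18/325


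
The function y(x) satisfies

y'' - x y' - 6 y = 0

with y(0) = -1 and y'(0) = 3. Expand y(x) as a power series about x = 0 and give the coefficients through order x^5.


Ansatz: y(x) = sum_{n>=0} a_n x^n, so y'(x) = sum_{n>=1} n a_n x^(n-1) and y''(x) = sum_{n>=2} n(n-1) a_n x^(n-2).
Substitute into P(x) y'' + Q(x) y' + R(x) y = 0 with P(x) = 1, Q(x) = -x, R(x) = -6, and match powers of x.
Initial conditions: a_0 = -1, a_1 = 3.
Setting the coefficient of each power of x to zero and solving order by order (substituting the coefficients already found):
  x^0: 2 a_2 - 6 a_0 = 0  ->  2 a_2 = 6 a_0 = -6  ->  a_2 = -3
  x^1: 6 a_3 - 7 a_1 = 0  ->  6 a_3 = 7 a_1 = 21  ->  a_3 = 7/2
  x^2: 12 a_4 - 8 a_2 = 0  ->  12 a_4 = 8 a_2 = -24  ->  a_4 = -2
  x^3: 20 a_5 - 9 a_3 = 0  ->  20 a_5 = 9 a_3 = 63/2  ->  a_5 = 63/40
Truncated series: y(x) = -1 + 3 x - 3 x^2 + (7/2) x^3 - 2 x^4 + (63/40) x^5 + O(x^6).

a_0 = -1; a_1 = 3; a_2 = -3; a_3 = 7/2; a_4 = -2; a_5 = 63/40


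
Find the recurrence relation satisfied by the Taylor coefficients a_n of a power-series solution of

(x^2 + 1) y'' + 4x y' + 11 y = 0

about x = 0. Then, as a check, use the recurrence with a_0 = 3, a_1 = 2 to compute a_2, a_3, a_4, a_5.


Substitute y = sum_n a_n x^n.
(1 + 1 x^2) y'' contributes (n+2)(n+1) a_{n+2} + n(n-1) a_n at x^n.
4 x y'(x) contributes 4 n a_n at x^n.
11 y(x) contributes 11 a_n at x^n.
Matching x^n: (n+2)(n+1) a_{n+2} + (n(n-1) + 4 n + 11) a_n = 0.
Thus a_{n+2} = (-n(n-1) - 4 n - 11) / ((n+1)(n+2)) * a_n.

Check with a_0 = 3, a_1 = 2 (apply the recurrence for n = 0, 1, 2, 3): a_0 = 3, a_1 = 2, a_2 = -33/2, a_3 = -5, a_4 = 231/8, a_5 = 29/4.

a_(n+2) = (-n(n-1) - 4 n - 11) / ((n+1)(n+2)) * a_n; check: a_0 = 3, a_1 = 2, a_2 = -33/2, a_3 = -5, a_4 = 231/8, a_5 = 29/4


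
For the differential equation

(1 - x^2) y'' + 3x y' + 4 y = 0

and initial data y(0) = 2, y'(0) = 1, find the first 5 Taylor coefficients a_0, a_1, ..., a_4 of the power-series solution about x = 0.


Ansatz: y(x) = sum_{n>=0} a_n x^n, so y'(x) = sum_{n>=1} n a_n x^(n-1) and y''(x) = sum_{n>=2} n(n-1) a_n x^(n-2).
Substitute into P(x) y'' + Q(x) y' + R(x) y = 0 with P(x) = 1 - x^2, Q(x) = 3x, R(x) = 4, and match powers of x.
Initial conditions: a_0 = 2, a_1 = 1.
Setting the coefficient of each power of x to zero and solving order by order (substituting the coefficients already found):
  x^0: 2 a_2 + 4 a_0 = 0  ->  2 a_2 = -4 a_0 = -8  ->  a_2 = -4
  x^1: 6 a_3 + 7 a_1 = 0  ->  6 a_3 = -7 a_1 = -7  ->  a_3 = -7/6
  x^2: 12 a_4 + 8 a_2 = 0  ->  12 a_4 = -8 a_2 = 32  ->  a_4 = 8/3
Truncated series: y(x) = 2 + x - 4 x^2 - (7/6) x^3 + (8/3) x^4 + O(x^5).

a_0 = 2; a_1 = 1; a_2 = -4; a_3 = -7/6; a_4 = 8/3


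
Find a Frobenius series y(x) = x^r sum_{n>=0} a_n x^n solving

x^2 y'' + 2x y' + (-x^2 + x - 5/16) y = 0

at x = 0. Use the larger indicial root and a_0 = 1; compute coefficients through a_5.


Write in Frobenius form y'' + (p(x)/x) y' + (q(x)/x^2) y = 0:
  p(x) = 2,  q(x) = -x^2 + x - 5/16.
Indicial equation: r(r-1) + (2) r + (-5/16) = 0 -> roots r_1 = 1/4, r_2 = -5/4.
Take r = r_1 = 1/4. Let y(x) = x^r sum_{n>=0} a_n x^n with a_0 = 1.
Substitute y = x^r sum a_n x^n and match x^{r+n}. The recurrence is
  D(n) a_n + 1 a_{n-1} - 1 a_{n-2} = 0,  where D(n) = (r+n)(r+n-1) + (2)(r+n) + (-5/16).
  a_n = [-1 a_{n-1} + 1 a_{n-2}] / D(n).
Since the indicial polynomial factors as (r - r_1)(r - r_2), D(n) = (r_1 + n - r_1)(r_1 + n - r_2) = n(n + 3/2).
Evaluating step by step (a_0 = 1):
  n = 1: D(1) = 1(1 + 3/2) = 5/2; numerator = -1(1) = -1; a_1 = (-1)/(5/2) = -2/5
  n = 2: D(2) = 2(2 + 3/2) = 7; numerator = -1(-2/5) + 1(1) = 7/5; a_2 = (7/5)/(7) = 1/5
  n = 3: D(3) = 3(3 + 3/2) = 27/2; numerator = -1(1/5) + 1(-2/5) = -3/5; a_3 = (-3/5)/(27/2) = -2/45
  n = 4: D(4) = 4(4 + 3/2) = 22; numerator = -1(-2/45) + 1(1/5) = 11/45; a_4 = (11/45)/(22) = 1/90
  n = 5: D(5) = 5(5 + 3/2) = 65/2; numerator = -1(1/90) + 1(-2/45) = -1/18; a_5 = (-1/18)/(65/2) = -1/585

r = 1/4; a_0 = 1; a_1 = -2/5; a_2 = 1/5; a_3 = -2/45; a_4 = 1/90; a_5 = -1/585


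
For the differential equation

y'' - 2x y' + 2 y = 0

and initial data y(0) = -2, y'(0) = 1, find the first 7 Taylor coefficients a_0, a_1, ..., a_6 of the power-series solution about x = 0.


Ansatz: y(x) = sum_{n>=0} a_n x^n, so y'(x) = sum_{n>=1} n a_n x^(n-1) and y''(x) = sum_{n>=2} n(n-1) a_n x^(n-2).
Substitute into P(x) y'' + Q(x) y' + R(x) y = 0 with P(x) = 1, Q(x) = -2x, R(x) = 2, and match powers of x.
Initial conditions: a_0 = -2, a_1 = 1.
Setting the coefficient of each power of x to zero and solving order by order (substituting the coefficients already found):
  x^0: 2 a_2 + 2 a_0 = 0  ->  2 a_2 = -2 a_0 = 4  ->  a_2 = 2
  x^1: 6 a_3 = 0  ->  a_3 = 0
  x^2: 12 a_4 - 2 a_2 = 0  ->  12 a_4 = 2 a_2 = 4  ->  a_4 = 1/3
  x^3: 20 a_5 - 4 a_3 = 0  ->  20 a_5 = 4 a_3 = 0  ->  a_5 = 0
  x^4: 30 a_6 - 6 a_4 = 0  ->  30 a_6 = 6 a_4 = 2  ->  a_6 = 1/15
Truncated series: y(x) = -2 + x + 2 x^2 + (1/3) x^4 + (1/15) x^6 + O(x^7).

a_0 = -2; a_1 = 1; a_2 = 2; a_3 = 0; a_4 = 1/3; a_5 = 0; a_6 = 1/15


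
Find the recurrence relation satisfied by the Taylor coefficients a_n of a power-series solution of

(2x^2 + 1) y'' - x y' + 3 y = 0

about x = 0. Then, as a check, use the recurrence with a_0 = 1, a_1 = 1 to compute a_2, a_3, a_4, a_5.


Substitute y = sum_n a_n x^n.
(1 + 2 x^2) y'' contributes (n+2)(n+1) a_{n+2} + 2 n(n-1) a_n at x^n.
-x y'(x) contributes -n a_n at x^n.
3 y(x) contributes 3 a_n at x^n.
Matching x^n: (n+2)(n+1) a_{n+2} + (2 n(n-1) - n + 3) a_n = 0.
Thus a_{n+2} = (-2 n(n-1) + n - 3) / ((n+1)(n+2)) * a_n.

Check with a_0 = 1, a_1 = 1 (apply the recurrence for n = 0, 1, 2, 3): a_0 = 1, a_1 = 1, a_2 = -3/2, a_3 = -1/3, a_4 = 5/8, a_5 = 1/5.

a_(n+2) = (-2 n(n-1) + n - 3) / ((n+1)(n+2)) * a_n; check: a_0 = 1, a_1 = 1, a_2 = -3/2, a_3 = -1/3, a_4 = 5/8, a_5 = 1/5


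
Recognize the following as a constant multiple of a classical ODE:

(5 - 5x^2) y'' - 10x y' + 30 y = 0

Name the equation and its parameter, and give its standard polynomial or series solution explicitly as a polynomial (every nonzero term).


All three coefficients share the factor 5; dividing through by 5 gives  (1 - x^2) y'' - 2x y' + 6 y = 0.
This matches the Legendre equation (1 - x^2) y'' - 2x y' + n(n+1) y = 0 (note the -2x y' term) with n(n+1) = 6, so n = 2; the polynomial solution is P_2(x).
With y = sum_k a_k x^k, matching x^k gives (k+2)(k+1) a_{k+2} = [k(k+1) - n(n+1)] a_k = (k - 2)(k + 3) a_k. The right side vanishes at k = 2, so the series with the parity of 2 terminates at degree 2.
Standard normalization (P_n(1) = 1): leading coefficient (2n)!/(2^n (n!)^2) = 24/(4*4) = 3/2, so a_2 = 3/2. Work downward with a_k = (k+1)(k+2) a_{k+2} / ((k - 2)(k + 3)):
  a_0 = (1)(2)(3/2) / ((0 - 2)(0 + 3)) = 3/(-6) = -1/2
Hence P_2(x) = 3 x^2/2 - 1/2.

P_2(x); series = 3 x^2/2 - 1/2
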